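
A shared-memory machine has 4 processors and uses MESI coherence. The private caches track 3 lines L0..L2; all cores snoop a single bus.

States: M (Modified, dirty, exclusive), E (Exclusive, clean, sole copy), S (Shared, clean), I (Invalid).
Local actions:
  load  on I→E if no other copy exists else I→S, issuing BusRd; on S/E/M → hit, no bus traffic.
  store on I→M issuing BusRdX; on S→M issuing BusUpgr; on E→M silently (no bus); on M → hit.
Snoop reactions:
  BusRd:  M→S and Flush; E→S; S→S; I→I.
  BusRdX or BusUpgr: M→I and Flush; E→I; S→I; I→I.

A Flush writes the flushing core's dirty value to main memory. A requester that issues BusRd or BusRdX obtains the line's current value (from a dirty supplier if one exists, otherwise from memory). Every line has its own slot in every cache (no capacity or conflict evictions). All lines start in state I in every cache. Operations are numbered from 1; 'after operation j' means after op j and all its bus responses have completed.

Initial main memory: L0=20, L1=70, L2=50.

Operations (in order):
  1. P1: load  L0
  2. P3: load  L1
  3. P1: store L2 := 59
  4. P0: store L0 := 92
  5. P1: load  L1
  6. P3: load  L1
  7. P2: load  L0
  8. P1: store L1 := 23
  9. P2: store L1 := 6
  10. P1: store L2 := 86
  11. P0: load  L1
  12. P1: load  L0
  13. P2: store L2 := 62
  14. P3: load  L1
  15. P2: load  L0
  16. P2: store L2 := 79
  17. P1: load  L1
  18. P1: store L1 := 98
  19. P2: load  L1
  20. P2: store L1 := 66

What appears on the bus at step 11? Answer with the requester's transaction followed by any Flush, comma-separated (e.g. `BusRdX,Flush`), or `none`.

step 1: P1: load  L0  ⟶  IEII  (L0)  txn=BusRd  M[L0]=20
step 2: P3: load  L1  ⟶  IIIE  (L1)  txn=BusRd  M[L1]=70
step 3: P1: store L2 := 59  ⟶  IMII  (L2)  txn=BusRdX  M[L2]=50
step 4: P0: store L0 := 92  ⟶  MIII  (L0)  txn=BusRdX  M[L0]=20
step 5: P1: load  L1  ⟶  ISIS  (L1)  txn=BusRd  M[L1]=70
step 6: P3: load  L1  ⟶  ISIS  (L1)  txn=∅  M[L1]=70
step 7: P2: load  L0  ⟶  SISI  (L0)  txn=BusRd+Flush  M[L0]=92
step 8: P1: store L1 := 23  ⟶  IMII  (L1)  txn=BusUpgr  M[L1]=70
step 9: P2: store L1 := 6  ⟶  IIMI  (L1)  txn=BusRdX+Flush  M[L1]=23
step 10: P1: store L2 := 86  ⟶  IMII  (L2)  txn=∅  M[L2]=50
step 11: P0: load  L1  ⟶  SISI  (L1)  txn=BusRd+Flush  M[L1]=6
step 12: P1: load  L0  ⟶  SSSI  (L0)  txn=BusRd  M[L0]=92
step 13: P2: store L2 := 62  ⟶  IIMI  (L2)  txn=BusRdX+Flush  M[L2]=86
step 14: P3: load  L1  ⟶  SISS  (L1)  txn=BusRd  M[L1]=6
step 15: P2: load  L0  ⟶  SSSI  (L0)  txn=∅  M[L0]=92
step 16: P2: store L2 := 79  ⟶  IIMI  (L2)  txn=∅  M[L2]=86
step 17: P1: load  L1  ⟶  SSSS  (L1)  txn=BusRd  M[L1]=6
step 18: P1: store L1 := 98  ⟶  IMII  (L1)  txn=BusUpgr  M[L1]=6
step 19: P2: load  L1  ⟶  ISSI  (L1)  txn=BusRd+Flush  M[L1]=98
step 20: P2: store L1 := 66  ⟶  IIMI  (L1)  txn=BusUpgr  M[L1]=98

bus = BusRd,Flush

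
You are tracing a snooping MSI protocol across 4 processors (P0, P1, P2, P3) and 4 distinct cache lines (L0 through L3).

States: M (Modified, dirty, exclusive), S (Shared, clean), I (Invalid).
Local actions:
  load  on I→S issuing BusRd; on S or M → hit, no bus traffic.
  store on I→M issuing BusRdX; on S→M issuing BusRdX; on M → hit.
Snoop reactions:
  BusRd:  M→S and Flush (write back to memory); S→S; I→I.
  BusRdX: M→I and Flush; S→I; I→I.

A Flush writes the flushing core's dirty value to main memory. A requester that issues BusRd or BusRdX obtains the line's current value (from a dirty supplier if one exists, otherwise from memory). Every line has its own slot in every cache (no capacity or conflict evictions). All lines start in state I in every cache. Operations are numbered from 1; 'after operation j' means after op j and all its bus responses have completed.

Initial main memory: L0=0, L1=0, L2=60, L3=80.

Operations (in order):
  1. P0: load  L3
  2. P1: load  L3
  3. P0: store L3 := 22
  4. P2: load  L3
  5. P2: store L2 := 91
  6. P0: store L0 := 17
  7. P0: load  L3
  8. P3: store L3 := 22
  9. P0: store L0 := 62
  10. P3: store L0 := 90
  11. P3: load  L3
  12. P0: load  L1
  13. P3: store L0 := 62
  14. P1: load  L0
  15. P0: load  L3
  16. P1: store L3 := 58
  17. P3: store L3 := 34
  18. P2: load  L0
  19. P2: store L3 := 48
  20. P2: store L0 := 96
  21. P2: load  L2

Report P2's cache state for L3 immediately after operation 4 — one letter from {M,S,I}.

state = S

1. P0: load  L3  bus=[BusRd]  L3: P0=S P1=I P2=I P3=I  mem[L3]=80
2. P1: load  L3  bus=[BusRd]  L3: P0=S P1=S P2=I P3=I  mem[L3]=80
3. P0: store L3 := 22  bus=[BusRdX]  L3: P0=M P1=I P2=I P3=I  mem[L3]=80
4. P2: load  L3  bus=[BusRd,Flush]  L3: P0=S P1=I P2=S P3=I  mem[L3]=22
5. P2: store L2 := 91  bus=[BusRdX]  L2: P0=I P1=I P2=M P3=I  mem[L2]=60
6. P0: store L0 := 17  bus=[BusRdX]  L0: P0=M P1=I P2=I P3=I  mem[L0]=0
7. P0: load  L3  bus=[-]  L3: P0=S P1=I P2=S P3=I  mem[L3]=22
8. P3: store L3 := 22  bus=[BusRdX]  L3: P0=I P1=I P2=I P3=M  mem[L3]=22
9. P0: store L0 := 62  bus=[-]  L0: P0=M P1=I P2=I P3=I  mem[L0]=0
10. P3: store L0 := 90  bus=[BusRdX,Flush]  L0: P0=I P1=I P2=I P3=M  mem[L0]=62
11. P3: load  L3  bus=[-]  L3: P0=I P1=I P2=I P3=M  mem[L3]=22
12. P0: load  L1  bus=[BusRd]  L1: P0=S P1=I P2=I P3=I  mem[L1]=0
13. P3: store L0 := 62  bus=[-]  L0: P0=I P1=I P2=I P3=M  mem[L0]=62
14. P1: load  L0  bus=[BusRd,Flush]  L0: P0=I P1=S P2=I P3=S  mem[L0]=62
15. P0: load  L3  bus=[BusRd,Flush]  L3: P0=S P1=I P2=I P3=S  mem[L3]=22
16. P1: store L3 := 58  bus=[BusRdX]  L3: P0=I P1=M P2=I P3=I  mem[L3]=22
17. P3: store L3 := 34  bus=[BusRdX,Flush]  L3: P0=I P1=I P2=I P3=M  mem[L3]=58
18. P2: load  L0  bus=[BusRd]  L0: P0=I P1=S P2=S P3=S  mem[L0]=62
19. P2: store L3 := 48  bus=[BusRdX,Flush]  L3: P0=I P1=I P2=M P3=I  mem[L3]=34
20. P2: store L0 := 96  bus=[BusRdX]  L0: P0=I P1=I P2=M P3=I  mem[L0]=62
21. P2: load  L2  bus=[-]  L2: P0=I P1=I P2=M P3=I  mem[L2]=60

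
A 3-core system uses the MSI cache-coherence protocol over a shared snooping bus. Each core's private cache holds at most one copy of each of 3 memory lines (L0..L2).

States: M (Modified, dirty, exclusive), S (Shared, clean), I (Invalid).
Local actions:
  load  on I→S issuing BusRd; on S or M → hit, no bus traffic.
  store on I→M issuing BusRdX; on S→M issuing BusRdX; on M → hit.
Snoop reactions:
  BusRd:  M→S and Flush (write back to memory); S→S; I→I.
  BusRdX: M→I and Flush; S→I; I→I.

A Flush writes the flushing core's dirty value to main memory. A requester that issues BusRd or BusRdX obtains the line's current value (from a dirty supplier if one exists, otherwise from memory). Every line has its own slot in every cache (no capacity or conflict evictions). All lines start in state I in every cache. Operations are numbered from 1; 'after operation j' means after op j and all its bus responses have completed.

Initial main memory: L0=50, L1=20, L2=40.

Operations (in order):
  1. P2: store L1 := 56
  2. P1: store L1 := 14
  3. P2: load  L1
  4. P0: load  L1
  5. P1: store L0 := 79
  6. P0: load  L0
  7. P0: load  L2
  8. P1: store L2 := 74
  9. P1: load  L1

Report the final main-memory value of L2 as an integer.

memory[L2] = 40

step 1: P2: store L1 := 56  ⟶  IIM  (L1)  txn=BusRdX  M[L1]=20
step 2: P1: store L1 := 14  ⟶  IMI  (L1)  txn=BusRdX+Flush  M[L1]=56
step 3: P2: load  L1  ⟶  ISS  (L1)  txn=BusRd+Flush  M[L1]=14
step 4: P0: load  L1  ⟶  SSS  (L1)  txn=BusRd  M[L1]=14
step 5: P1: store L0 := 79  ⟶  IMI  (L0)  txn=BusRdX  M[L0]=50
step 6: P0: load  L0  ⟶  SSI  (L0)  txn=BusRd+Flush  M[L0]=79
step 7: P0: load  L2  ⟶  SII  (L2)  txn=BusRd  M[L2]=40
step 8: P1: store L2 := 74  ⟶  IMI  (L2)  txn=BusRdX  M[L2]=40
step 9: P1: load  L1  ⟶  SSS  (L1)  txn=∅  M[L1]=14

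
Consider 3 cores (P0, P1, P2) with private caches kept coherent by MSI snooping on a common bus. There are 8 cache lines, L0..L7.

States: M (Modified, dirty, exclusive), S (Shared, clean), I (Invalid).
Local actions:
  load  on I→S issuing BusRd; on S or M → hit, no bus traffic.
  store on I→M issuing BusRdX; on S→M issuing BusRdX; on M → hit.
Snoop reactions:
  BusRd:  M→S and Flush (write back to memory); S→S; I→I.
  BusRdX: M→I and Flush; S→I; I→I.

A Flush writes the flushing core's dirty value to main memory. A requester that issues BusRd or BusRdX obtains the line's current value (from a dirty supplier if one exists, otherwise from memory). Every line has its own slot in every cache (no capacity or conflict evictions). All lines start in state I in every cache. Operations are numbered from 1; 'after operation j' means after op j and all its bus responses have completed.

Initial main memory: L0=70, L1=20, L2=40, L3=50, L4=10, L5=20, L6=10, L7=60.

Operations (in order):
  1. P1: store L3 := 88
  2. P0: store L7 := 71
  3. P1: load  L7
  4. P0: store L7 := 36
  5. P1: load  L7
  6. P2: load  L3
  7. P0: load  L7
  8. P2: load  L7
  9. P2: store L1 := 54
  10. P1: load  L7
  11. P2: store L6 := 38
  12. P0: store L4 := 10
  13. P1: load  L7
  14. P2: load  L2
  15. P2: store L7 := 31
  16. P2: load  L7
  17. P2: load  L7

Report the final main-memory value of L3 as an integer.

memory[L3] = 88

1. P1: store L3 := 88  bus=[BusRdX]  L3: P0=I P1=M P2=I  mem[L3]=50
2. P0: store L7 := 71  bus=[BusRdX]  L7: P0=M P1=I P2=I  mem[L7]=60
3. P1: load  L7  bus=[BusRd,Flush]  L7: P0=S P1=S P2=I  mem[L7]=71
4. P0: store L7 := 36  bus=[BusRdX]  L7: P0=M P1=I P2=I  mem[L7]=71
5. P1: load  L7  bus=[BusRd,Flush]  L7: P0=S P1=S P2=I  mem[L7]=36
6. P2: load  L3  bus=[BusRd,Flush]  L3: P0=I P1=S P2=S  mem[L3]=88
7. P0: load  L7  bus=[-]  L7: P0=S P1=S P2=I  mem[L7]=36
8. P2: load  L7  bus=[BusRd]  L7: P0=S P1=S P2=S  mem[L7]=36
9. P2: store L1 := 54  bus=[BusRdX]  L1: P0=I P1=I P2=M  mem[L1]=20
10. P1: load  L7  bus=[-]  L7: P0=S P1=S P2=S  mem[L7]=36
11. P2: store L6 := 38  bus=[BusRdX]  L6: P0=I P1=I P2=M  mem[L6]=10
12. P0: store L4 := 10  bus=[BusRdX]  L4: P0=M P1=I P2=I  mem[L4]=10
13. P1: load  L7  bus=[-]  L7: P0=S P1=S P2=S  mem[L7]=36
14. P2: load  L2  bus=[BusRd]  L2: P0=I P1=I P2=S  mem[L2]=40
15. P2: store L7 := 31  bus=[BusRdX]  L7: P0=I P1=I P2=M  mem[L7]=36
16. P2: load  L7  bus=[-]  L7: P0=I P1=I P2=M  mem[L7]=36
17. P2: load  L7  bus=[-]  L7: P0=I P1=I P2=M  mem[L7]=36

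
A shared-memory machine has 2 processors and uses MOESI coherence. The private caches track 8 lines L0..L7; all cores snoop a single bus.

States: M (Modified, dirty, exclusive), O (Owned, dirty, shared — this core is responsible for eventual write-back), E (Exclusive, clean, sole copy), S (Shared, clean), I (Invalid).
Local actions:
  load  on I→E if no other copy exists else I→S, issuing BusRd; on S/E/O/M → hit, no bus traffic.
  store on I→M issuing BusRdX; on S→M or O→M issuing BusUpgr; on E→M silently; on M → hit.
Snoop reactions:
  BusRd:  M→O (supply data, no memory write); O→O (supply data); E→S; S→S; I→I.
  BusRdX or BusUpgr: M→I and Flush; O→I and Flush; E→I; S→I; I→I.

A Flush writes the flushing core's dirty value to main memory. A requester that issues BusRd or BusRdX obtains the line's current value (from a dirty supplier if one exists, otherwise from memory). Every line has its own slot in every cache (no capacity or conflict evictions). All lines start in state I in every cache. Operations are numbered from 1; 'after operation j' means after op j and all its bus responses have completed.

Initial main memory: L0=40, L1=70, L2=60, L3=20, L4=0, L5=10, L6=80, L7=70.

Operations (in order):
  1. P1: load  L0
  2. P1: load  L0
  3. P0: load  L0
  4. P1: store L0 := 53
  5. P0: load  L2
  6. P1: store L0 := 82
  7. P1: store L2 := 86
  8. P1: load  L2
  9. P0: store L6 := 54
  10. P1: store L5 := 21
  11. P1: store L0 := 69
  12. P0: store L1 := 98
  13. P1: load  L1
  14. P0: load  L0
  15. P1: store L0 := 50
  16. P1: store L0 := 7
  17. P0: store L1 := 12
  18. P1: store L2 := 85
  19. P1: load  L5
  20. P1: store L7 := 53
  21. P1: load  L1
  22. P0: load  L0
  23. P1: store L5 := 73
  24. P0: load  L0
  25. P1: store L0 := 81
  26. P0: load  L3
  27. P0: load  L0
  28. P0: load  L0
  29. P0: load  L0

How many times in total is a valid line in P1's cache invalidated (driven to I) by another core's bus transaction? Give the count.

step 1: P1: load  L0  ⟶  IE  (L0)  txn=BusRd  M[L0]=40
step 2: P1: load  L0  ⟶  IE  (L0)  txn=∅  M[L0]=40
step 3: P0: load  L0  ⟶  SS  (L0)  txn=BusRd  M[L0]=40
step 4: P1: store L0 := 53  ⟶  IM  (L0)  txn=BusUpgr  M[L0]=40
step 5: P0: load  L2  ⟶  EI  (L2)  txn=BusRd  M[L2]=60
step 6: P1: store L0 := 82  ⟶  IM  (L0)  txn=∅  M[L0]=40
step 7: P1: store L2 := 86  ⟶  IM  (L2)  txn=BusRdX  M[L2]=60
step 8: P1: load  L2  ⟶  IM  (L2)  txn=∅  M[L2]=60
step 9: P0: store L6 := 54  ⟶  MI  (L6)  txn=BusRdX  M[L6]=80
step 10: P1: store L5 := 21  ⟶  IM  (L5)  txn=BusRdX  M[L5]=10
step 11: P1: store L0 := 69  ⟶  IM  (L0)  txn=∅  M[L0]=40
step 12: P0: store L1 := 98  ⟶  MI  (L1)  txn=BusRdX  M[L1]=70
step 13: P1: load  L1  ⟶  OS  (L1)  txn=BusRd  M[L1]=70
step 14: P0: load  L0  ⟶  SO  (L0)  txn=BusRd  M[L0]=40
step 15: P1: store L0 := 50  ⟶  IM  (L0)  txn=BusUpgr  M[L0]=40
step 16: P1: store L0 := 7  ⟶  IM  (L0)  txn=∅  M[L0]=40
step 17: P0: store L1 := 12  ⟶  MI  (L1)  txn=BusUpgr  M[L1]=70
step 18: P1: store L2 := 85  ⟶  IM  (L2)  txn=∅  M[L2]=60
step 19: P1: load  L5  ⟶  IM  (L5)  txn=∅  M[L5]=10
step 20: P1: store L7 := 53  ⟶  IM  (L7)  txn=BusRdX  M[L7]=70
step 21: P1: load  L1  ⟶  OS  (L1)  txn=BusRd  M[L1]=70
step 22: P0: load  L0  ⟶  SO  (L0)  txn=BusRd  M[L0]=40
step 23: P1: store L5 := 73  ⟶  IM  (L5)  txn=∅  M[L5]=10
step 24: P0: load  L0  ⟶  SO  (L0)  txn=∅  M[L0]=40
step 25: P1: store L0 := 81  ⟶  IM  (L0)  txn=BusUpgr  M[L0]=40
step 26: P0: load  L3  ⟶  EI  (L3)  txn=BusRd  M[L3]=20
step 27: P0: load  L0  ⟶  SO  (L0)  txn=BusRd  M[L0]=40
step 28: P0: load  L0  ⟶  SO  (L0)  txn=∅  M[L0]=40
step 29: P0: load  L0  ⟶  SO  (L0)  txn=∅  M[L0]=40

invalidations = 1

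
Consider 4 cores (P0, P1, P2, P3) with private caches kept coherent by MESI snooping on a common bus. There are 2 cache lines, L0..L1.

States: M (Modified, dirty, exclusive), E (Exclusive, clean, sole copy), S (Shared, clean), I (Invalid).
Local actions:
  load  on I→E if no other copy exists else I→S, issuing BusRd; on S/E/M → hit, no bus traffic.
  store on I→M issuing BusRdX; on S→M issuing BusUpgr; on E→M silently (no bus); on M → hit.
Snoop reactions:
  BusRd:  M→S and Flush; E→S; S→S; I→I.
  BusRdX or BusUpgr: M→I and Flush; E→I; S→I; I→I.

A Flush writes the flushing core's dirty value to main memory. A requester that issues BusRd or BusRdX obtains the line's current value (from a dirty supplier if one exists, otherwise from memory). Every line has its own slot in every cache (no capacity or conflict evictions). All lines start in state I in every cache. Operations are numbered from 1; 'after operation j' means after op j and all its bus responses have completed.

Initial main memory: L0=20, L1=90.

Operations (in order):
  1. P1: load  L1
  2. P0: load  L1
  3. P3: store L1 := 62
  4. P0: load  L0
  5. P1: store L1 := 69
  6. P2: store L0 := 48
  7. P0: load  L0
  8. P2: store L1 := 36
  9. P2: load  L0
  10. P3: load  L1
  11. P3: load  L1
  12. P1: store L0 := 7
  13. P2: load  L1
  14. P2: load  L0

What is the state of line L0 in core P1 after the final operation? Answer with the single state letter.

state = S

step 1: P1: load  L1  ⟶  IEII  (L1)  txn=BusRd  M[L1]=90
step 2: P0: load  L1  ⟶  SSII  (L1)  txn=BusRd  M[L1]=90
step 3: P3: store L1 := 62  ⟶  IIIM  (L1)  txn=BusRdX  M[L1]=90
step 4: P0: load  L0  ⟶  EIII  (L0)  txn=BusRd  M[L0]=20
step 5: P1: store L1 := 69  ⟶  IMII  (L1)  txn=BusRdX+Flush  M[L1]=62
step 6: P2: store L0 := 48  ⟶  IIMI  (L0)  txn=BusRdX  M[L0]=20
step 7: P0: load  L0  ⟶  SISI  (L0)  txn=BusRd+Flush  M[L0]=48
step 8: P2: store L1 := 36  ⟶  IIMI  (L1)  txn=BusRdX+Flush  M[L1]=69
step 9: P2: load  L0  ⟶  SISI  (L0)  txn=∅  M[L0]=48
step 10: P3: load  L1  ⟶  IISS  (L1)  txn=BusRd+Flush  M[L1]=36
step 11: P3: load  L1  ⟶  IISS  (L1)  txn=∅  M[L1]=36
step 12: P1: store L0 := 7  ⟶  IMII  (L0)  txn=BusRdX  M[L0]=48
step 13: P2: load  L1  ⟶  IISS  (L1)  txn=∅  M[L1]=36
step 14: P2: load  L0  ⟶  ISSI  (L0)  txn=BusRd+Flush  M[L0]=7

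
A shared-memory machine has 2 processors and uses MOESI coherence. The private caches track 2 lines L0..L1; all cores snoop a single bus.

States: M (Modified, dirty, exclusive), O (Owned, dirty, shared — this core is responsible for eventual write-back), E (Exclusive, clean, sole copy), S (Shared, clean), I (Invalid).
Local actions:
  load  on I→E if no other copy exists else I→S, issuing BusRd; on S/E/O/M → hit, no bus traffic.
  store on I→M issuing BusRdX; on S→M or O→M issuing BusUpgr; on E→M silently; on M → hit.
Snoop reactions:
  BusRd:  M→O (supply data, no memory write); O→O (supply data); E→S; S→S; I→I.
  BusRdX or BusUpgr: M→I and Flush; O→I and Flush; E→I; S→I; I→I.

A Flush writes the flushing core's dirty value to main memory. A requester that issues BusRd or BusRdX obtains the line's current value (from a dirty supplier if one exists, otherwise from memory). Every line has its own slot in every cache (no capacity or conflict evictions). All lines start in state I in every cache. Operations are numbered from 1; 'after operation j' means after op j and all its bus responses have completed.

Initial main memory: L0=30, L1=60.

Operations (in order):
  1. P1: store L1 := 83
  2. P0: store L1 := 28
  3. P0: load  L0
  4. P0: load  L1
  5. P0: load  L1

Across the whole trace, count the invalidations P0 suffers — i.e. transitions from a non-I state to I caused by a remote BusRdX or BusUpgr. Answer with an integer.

invalidations = 0

[1] P1: store L1 := 83 | P0:I, P1:M(83) | bus: BusRdX
[2] P0: store L1 := 28 | P0:M(28), P1:I | bus: BusRdX,Flush
[3] P0: load  L0 | P0:E(30), P1:I | bus: BusRd
[4] P0: load  L1 | P0:M(28), P1:I | bus: none
[5] P0: load  L1 | P0:M(28), P1:I | bus: none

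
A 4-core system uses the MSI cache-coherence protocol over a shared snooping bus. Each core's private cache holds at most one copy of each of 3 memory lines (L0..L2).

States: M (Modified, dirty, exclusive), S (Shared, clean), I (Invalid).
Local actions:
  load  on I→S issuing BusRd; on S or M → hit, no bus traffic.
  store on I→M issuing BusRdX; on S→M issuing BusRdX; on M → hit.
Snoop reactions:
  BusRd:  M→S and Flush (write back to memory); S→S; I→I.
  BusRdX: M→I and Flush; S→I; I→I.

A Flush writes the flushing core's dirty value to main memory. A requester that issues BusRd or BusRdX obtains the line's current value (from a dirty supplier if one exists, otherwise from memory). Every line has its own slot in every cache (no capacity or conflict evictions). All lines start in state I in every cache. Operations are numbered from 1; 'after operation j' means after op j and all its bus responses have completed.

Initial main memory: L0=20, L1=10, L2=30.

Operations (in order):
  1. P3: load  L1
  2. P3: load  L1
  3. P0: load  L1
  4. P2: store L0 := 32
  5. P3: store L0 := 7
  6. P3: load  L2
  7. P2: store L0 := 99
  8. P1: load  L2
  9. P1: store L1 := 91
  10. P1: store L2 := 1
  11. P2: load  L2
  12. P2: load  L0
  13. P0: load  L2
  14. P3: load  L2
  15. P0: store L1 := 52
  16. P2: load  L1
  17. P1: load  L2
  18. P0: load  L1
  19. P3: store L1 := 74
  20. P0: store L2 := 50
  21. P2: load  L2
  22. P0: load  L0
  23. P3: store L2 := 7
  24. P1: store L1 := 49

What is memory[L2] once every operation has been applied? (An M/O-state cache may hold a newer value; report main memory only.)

[1] P3: load  L1 | P0:I, P1:I, P2:I, P3:S(10) | bus: BusRd
[2] P3: load  L1 | P0:I, P1:I, P2:I, P3:S(10) | bus: none
[3] P0: load  L1 | P0:S(10), P1:I, P2:I, P3:S(10) | bus: BusRd
[4] P2: store L0 := 32 | P0:I, P1:I, P2:M(32), P3:I | bus: BusRdX
[5] P3: store L0 := 7 | P0:I, P1:I, P2:I, P3:M(7) | bus: BusRdX,Flush
[6] P3: load  L2 | P0:I, P1:I, P2:I, P3:S(30) | bus: BusRd
[7] P2: store L0 := 99 | P0:I, P1:I, P2:M(99), P3:I | bus: BusRdX,Flush
[8] P1: load  L2 | P0:I, P1:S(30), P2:I, P3:S(30) | bus: BusRd
[9] P1: store L1 := 91 | P0:I, P1:M(91), P2:I, P3:I | bus: BusRdX
[10] P1: store L2 := 1 | P0:I, P1:M(1), P2:I, P3:I | bus: BusRdX
[11] P2: load  L2 | P0:I, P1:S(1), P2:S(1), P3:I | bus: BusRd,Flush
[12] P2: load  L0 | P0:I, P1:I, P2:M(99), P3:I | bus: none
[13] P0: load  L2 | P0:S(1), P1:S(1), P2:S(1), P3:I | bus: BusRd
[14] P3: load  L2 | P0:S(1), P1:S(1), P2:S(1), P3:S(1) | bus: BusRd
[15] P0: store L1 := 52 | P0:M(52), P1:I, P2:I, P3:I | bus: BusRdX,Flush
[16] P2: load  L1 | P0:S(52), P1:I, P2:S(52), P3:I | bus: BusRd,Flush
[17] P1: load  L2 | P0:S(1), P1:S(1), P2:S(1), P3:S(1) | bus: none
[18] P0: load  L1 | P0:S(52), P1:I, P2:S(52), P3:I | bus: none
[19] P3: store L1 := 74 | P0:I, P1:I, P2:I, P3:M(74) | bus: BusRdX
[20] P0: store L2 := 50 | P0:M(50), P1:I, P2:I, P3:I | bus: BusRdX
[21] P2: load  L2 | P0:S(50), P1:I, P2:S(50), P3:I | bus: BusRd,Flush
[22] P0: load  L0 | P0:S(99), P1:I, P2:S(99), P3:I | bus: BusRd,Flush
[23] P3: store L2 := 7 | P0:I, P1:I, P2:I, P3:M(7) | bus: BusRdX
[24] P1: store L1 := 49 | P0:I, P1:M(49), P2:I, P3:I | bus: BusRdX,Flush

memory[L2] = 50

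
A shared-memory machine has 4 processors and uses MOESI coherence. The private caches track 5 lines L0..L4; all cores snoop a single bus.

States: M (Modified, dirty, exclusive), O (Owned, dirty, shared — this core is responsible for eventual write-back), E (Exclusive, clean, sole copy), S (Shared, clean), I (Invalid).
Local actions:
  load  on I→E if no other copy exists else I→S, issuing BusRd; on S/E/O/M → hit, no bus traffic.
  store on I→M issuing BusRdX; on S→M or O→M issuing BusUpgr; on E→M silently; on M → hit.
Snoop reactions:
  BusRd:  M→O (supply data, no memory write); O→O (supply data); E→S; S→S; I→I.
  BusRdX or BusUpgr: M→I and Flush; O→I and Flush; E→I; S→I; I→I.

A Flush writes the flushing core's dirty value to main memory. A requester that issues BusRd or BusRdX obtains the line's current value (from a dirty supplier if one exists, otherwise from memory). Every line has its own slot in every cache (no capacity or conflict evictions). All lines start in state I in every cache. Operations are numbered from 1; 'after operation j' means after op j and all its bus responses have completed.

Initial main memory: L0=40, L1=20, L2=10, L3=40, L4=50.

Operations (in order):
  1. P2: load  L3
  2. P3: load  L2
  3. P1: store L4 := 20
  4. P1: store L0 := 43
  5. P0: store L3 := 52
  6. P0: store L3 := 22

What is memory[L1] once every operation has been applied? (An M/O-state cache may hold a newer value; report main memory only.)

memory[L1] = 20

step 1: P2: load  L3  ⟶  IIEI  (L3)  txn=BusRd  M[L3]=40
step 2: P3: load  L2  ⟶  IIIE  (L2)  txn=BusRd  M[L2]=10
step 3: P1: store L4 := 20  ⟶  IMII  (L4)  txn=BusRdX  M[L4]=50
step 4: P1: store L0 := 43  ⟶  IMII  (L0)  txn=BusRdX  M[L0]=40
step 5: P0: store L3 := 52  ⟶  MIII  (L3)  txn=BusRdX  M[L3]=40
step 6: P0: store L3 := 22  ⟶  MIII  (L3)  txn=∅  M[L3]=40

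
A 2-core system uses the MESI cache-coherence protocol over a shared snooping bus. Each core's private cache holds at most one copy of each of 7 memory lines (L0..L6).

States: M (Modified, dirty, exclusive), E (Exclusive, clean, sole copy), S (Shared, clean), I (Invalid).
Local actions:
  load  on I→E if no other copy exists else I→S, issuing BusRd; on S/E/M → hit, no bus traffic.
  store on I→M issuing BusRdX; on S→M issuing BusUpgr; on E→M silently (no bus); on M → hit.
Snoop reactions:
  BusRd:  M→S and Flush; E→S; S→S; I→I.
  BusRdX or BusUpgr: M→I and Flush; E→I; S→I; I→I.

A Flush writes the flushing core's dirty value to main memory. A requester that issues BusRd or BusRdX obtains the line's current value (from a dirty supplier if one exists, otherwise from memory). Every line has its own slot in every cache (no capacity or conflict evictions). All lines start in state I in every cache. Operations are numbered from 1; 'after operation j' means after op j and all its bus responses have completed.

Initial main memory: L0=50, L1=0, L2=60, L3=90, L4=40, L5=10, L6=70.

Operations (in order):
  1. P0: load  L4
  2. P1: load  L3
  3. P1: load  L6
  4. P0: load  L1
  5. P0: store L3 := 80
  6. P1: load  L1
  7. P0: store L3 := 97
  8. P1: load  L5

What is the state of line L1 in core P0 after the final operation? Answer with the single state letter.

state = S

  op1 P0: load  L4 → E/I on L4; bus BusRd; mem=40
  op2 P1: load  L3 → I/E on L3; bus BusRd; mem=90
  op3 P1: load  L6 → I/E on L6; bus BusRd; mem=70
  op4 P0: load  L1 → E/I on L1; bus BusRd; mem=0
  op5 P0: store L3 := 80 → M/I on L3; bus BusRdX; mem=90
  op6 P1: load  L1 → S/S on L1; bus BusRd; mem=0
  op7 P0: store L3 := 97 → M/I on L3; bus (none); mem=90
  op8 P1: load  L5 → I/E on L5; bus BusRd; mem=10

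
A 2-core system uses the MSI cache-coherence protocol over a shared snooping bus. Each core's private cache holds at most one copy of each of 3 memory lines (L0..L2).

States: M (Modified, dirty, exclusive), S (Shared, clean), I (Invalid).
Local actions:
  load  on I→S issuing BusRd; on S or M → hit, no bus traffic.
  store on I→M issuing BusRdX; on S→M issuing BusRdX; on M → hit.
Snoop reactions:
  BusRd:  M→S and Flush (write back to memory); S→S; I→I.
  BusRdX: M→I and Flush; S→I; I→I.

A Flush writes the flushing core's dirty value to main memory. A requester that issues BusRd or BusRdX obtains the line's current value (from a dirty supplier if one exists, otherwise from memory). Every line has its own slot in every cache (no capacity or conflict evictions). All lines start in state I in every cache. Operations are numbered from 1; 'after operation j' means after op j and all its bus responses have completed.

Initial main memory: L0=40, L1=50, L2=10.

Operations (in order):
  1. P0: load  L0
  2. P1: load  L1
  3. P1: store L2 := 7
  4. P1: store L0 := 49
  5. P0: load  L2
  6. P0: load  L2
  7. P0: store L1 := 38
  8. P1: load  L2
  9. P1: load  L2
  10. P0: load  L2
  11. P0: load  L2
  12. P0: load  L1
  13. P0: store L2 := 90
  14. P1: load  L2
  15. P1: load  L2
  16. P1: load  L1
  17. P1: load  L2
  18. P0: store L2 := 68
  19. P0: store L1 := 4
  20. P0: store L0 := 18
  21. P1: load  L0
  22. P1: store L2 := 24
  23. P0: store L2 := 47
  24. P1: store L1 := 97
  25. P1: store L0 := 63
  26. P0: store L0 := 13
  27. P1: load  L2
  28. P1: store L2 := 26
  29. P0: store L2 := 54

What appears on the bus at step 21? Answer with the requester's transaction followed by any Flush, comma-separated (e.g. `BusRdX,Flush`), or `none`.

bus = BusRd,Flush

step 1: P0: load  L0  ⟶  SI  (L0)  txn=BusRd  M[L0]=40
step 2: P1: load  L1  ⟶  IS  (L1)  txn=BusRd  M[L1]=50
step 3: P1: store L2 := 7  ⟶  IM  (L2)  txn=BusRdX  M[L2]=10
step 4: P1: store L0 := 49  ⟶  IM  (L0)  txn=BusRdX  M[L0]=40
step 5: P0: load  L2  ⟶  SS  (L2)  txn=BusRd+Flush  M[L2]=7
step 6: P0: load  L2  ⟶  SS  (L2)  txn=∅  M[L2]=7
step 7: P0: store L1 := 38  ⟶  MI  (L1)  txn=BusRdX  M[L1]=50
step 8: P1: load  L2  ⟶  SS  (L2)  txn=∅  M[L2]=7
step 9: P1: load  L2  ⟶  SS  (L2)  txn=∅  M[L2]=7
step 10: P0: load  L2  ⟶  SS  (L2)  txn=∅  M[L2]=7
step 11: P0: load  L2  ⟶  SS  (L2)  txn=∅  M[L2]=7
step 12: P0: load  L1  ⟶  MI  (L1)  txn=∅  M[L1]=50
step 13: P0: store L2 := 90  ⟶  MI  (L2)  txn=BusRdX  M[L2]=7
step 14: P1: load  L2  ⟶  SS  (L2)  txn=BusRd+Flush  M[L2]=90
step 15: P1: load  L2  ⟶  SS  (L2)  txn=∅  M[L2]=90
step 16: P1: load  L1  ⟶  SS  (L1)  txn=BusRd+Flush  M[L1]=38
step 17: P1: load  L2  ⟶  SS  (L2)  txn=∅  M[L2]=90
step 18: P0: store L2 := 68  ⟶  MI  (L2)  txn=BusRdX  M[L2]=90
step 19: P0: store L1 := 4  ⟶  MI  (L1)  txn=BusRdX  M[L1]=38
step 20: P0: store L0 := 18  ⟶  MI  (L0)  txn=BusRdX+Flush  M[L0]=49
step 21: P1: load  L0  ⟶  SS  (L0)  txn=BusRd+Flush  M[L0]=18
step 22: P1: store L2 := 24  ⟶  IM  (L2)  txn=BusRdX+Flush  M[L2]=68
step 23: P0: store L2 := 47  ⟶  MI  (L2)  txn=BusRdX+Flush  M[L2]=24
step 24: P1: store L1 := 97  ⟶  IM  (L1)  txn=BusRdX+Flush  M[L1]=4
step 25: P1: store L0 := 63  ⟶  IM  (L0)  txn=BusRdX  M[L0]=18
step 26: P0: store L0 := 13  ⟶  MI  (L0)  txn=BusRdX+Flush  M[L0]=63
step 27: P1: load  L2  ⟶  SS  (L2)  txn=BusRd+Flush  M[L2]=47
step 28: P1: store L2 := 26  ⟶  IM  (L2)  txn=BusRdX  M[L2]=47
step 29: P0: store L2 := 54  ⟶  MI  (L2)  txn=BusRdX+Flush  M[L2]=26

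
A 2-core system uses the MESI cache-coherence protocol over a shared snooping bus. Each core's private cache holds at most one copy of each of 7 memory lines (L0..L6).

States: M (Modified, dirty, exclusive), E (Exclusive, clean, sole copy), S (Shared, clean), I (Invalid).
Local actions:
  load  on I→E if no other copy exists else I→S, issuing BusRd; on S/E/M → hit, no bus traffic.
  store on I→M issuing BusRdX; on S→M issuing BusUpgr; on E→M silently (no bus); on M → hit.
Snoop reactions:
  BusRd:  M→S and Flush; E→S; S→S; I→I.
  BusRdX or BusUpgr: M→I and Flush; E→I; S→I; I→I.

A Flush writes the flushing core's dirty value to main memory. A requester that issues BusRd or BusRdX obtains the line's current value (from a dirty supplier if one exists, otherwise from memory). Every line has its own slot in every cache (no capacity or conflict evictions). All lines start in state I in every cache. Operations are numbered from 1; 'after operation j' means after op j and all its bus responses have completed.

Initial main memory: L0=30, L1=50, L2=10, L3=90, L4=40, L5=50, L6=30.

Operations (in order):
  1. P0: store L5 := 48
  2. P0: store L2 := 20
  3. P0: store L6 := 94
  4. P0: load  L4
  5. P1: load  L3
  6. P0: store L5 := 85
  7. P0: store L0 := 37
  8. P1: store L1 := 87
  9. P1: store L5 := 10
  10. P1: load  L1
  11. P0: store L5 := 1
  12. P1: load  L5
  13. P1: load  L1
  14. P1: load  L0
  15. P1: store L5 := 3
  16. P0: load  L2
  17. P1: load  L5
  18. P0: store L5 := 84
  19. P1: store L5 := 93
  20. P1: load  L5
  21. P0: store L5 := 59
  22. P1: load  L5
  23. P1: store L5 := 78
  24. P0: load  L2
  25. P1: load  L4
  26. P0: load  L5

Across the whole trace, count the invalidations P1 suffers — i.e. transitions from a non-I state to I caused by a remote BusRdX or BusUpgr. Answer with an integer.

invalidations = 3

1. P0: store L5 := 48  bus=[BusRdX]  L5: P0=M P1=I  mem[L5]=50
2. P0: store L2 := 20  bus=[BusRdX]  L2: P0=M P1=I  mem[L2]=10
3. P0: store L6 := 94  bus=[BusRdX]  L6: P0=M P1=I  mem[L6]=30
4. P0: load  L4  bus=[BusRd]  L4: P0=E P1=I  mem[L4]=40
5. P1: load  L3  bus=[BusRd]  L3: P0=I P1=E  mem[L3]=90
6. P0: store L5 := 85  bus=[-]  L5: P0=M P1=I  mem[L5]=50
7. P0: store L0 := 37  bus=[BusRdX]  L0: P0=M P1=I  mem[L0]=30
8. P1: store L1 := 87  bus=[BusRdX]  L1: P0=I P1=M  mem[L1]=50
9. P1: store L5 := 10  bus=[BusRdX,Flush]  L5: P0=I P1=M  mem[L5]=85
10. P1: load  L1  bus=[-]  L1: P0=I P1=M  mem[L1]=50
11. P0: store L5 := 1  bus=[BusRdX,Flush]  L5: P0=M P1=I  mem[L5]=10
12. P1: load  L5  bus=[BusRd,Flush]  L5: P0=S P1=S  mem[L5]=1
13. P1: load  L1  bus=[-]  L1: P0=I P1=M  mem[L1]=50
14. P1: load  L0  bus=[BusRd,Flush]  L0: P0=S P1=S  mem[L0]=37
15. P1: store L5 := 3  bus=[BusUpgr]  L5: P0=I P1=M  mem[L5]=1
16. P0: load  L2  bus=[-]  L2: P0=M P1=I  mem[L2]=10
17. P1: load  L5  bus=[-]  L5: P0=I P1=M  mem[L5]=1
18. P0: store L5 := 84  bus=[BusRdX,Flush]  L5: P0=M P1=I  mem[L5]=3
19. P1: store L5 := 93  bus=[BusRdX,Flush]  L5: P0=I P1=M  mem[L5]=84
20. P1: load  L5  bus=[-]  L5: P0=I P1=M  mem[L5]=84
21. P0: store L5 := 59  bus=[BusRdX,Flush]  L5: P0=M P1=I  mem[L5]=93
22. P1: load  L5  bus=[BusRd,Flush]  L5: P0=S P1=S  mem[L5]=59
23. P1: store L5 := 78  bus=[BusUpgr]  L5: P0=I P1=M  mem[L5]=59
24. P0: load  L2  bus=[-]  L2: P0=M P1=I  mem[L2]=10
25. P1: load  L4  bus=[BusRd]  L4: P0=S P1=S  mem[L4]=40
26. P0: load  L5  bus=[BusRd,Flush]  L5: P0=S P1=S  mem[L5]=78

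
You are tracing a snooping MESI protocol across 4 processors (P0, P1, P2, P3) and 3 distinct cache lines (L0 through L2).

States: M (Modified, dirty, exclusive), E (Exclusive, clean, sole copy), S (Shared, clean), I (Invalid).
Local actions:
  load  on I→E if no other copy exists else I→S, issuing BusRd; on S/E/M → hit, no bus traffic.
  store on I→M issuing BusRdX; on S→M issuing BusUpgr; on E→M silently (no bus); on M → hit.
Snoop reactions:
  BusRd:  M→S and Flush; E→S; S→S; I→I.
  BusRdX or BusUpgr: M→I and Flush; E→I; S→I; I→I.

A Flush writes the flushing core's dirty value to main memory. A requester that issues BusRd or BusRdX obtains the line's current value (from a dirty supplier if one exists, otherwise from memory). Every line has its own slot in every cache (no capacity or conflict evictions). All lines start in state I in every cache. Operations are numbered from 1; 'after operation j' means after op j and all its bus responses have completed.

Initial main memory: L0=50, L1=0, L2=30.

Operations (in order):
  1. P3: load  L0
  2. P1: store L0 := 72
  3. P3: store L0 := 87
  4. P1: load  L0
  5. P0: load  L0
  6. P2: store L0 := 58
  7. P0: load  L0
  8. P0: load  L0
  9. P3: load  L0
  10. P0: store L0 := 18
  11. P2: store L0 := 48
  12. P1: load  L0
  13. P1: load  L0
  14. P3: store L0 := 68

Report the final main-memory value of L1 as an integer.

step 1: P3: load  L0  ⟶  IIIE  (L0)  txn=BusRd  M[L0]=50
step 2: P1: store L0 := 72  ⟶  IMII  (L0)  txn=BusRdX  M[L0]=50
step 3: P3: store L0 := 87  ⟶  IIIM  (L0)  txn=BusRdX+Flush  M[L0]=72
step 4: P1: load  L0  ⟶  ISIS  (L0)  txn=BusRd+Flush  M[L0]=87
step 5: P0: load  L0  ⟶  SSIS  (L0)  txn=BusRd  M[L0]=87
step 6: P2: store L0 := 58  ⟶  IIMI  (L0)  txn=BusRdX  M[L0]=87
step 7: P0: load  L0  ⟶  SISI  (L0)  txn=BusRd+Flush  M[L0]=58
step 8: P0: load  L0  ⟶  SISI  (L0)  txn=∅  M[L0]=58
step 9: P3: load  L0  ⟶  SISS  (L0)  txn=BusRd  M[L0]=58
step 10: P0: store L0 := 18  ⟶  MIII  (L0)  txn=BusUpgr  M[L0]=58
step 11: P2: store L0 := 48  ⟶  IIMI  (L0)  txn=BusRdX+Flush  M[L0]=18
step 12: P1: load  L0  ⟶  ISSI  (L0)  txn=BusRd+Flush  M[L0]=48
step 13: P1: load  L0  ⟶  ISSI  (L0)  txn=∅  M[L0]=48
step 14: P3: store L0 := 68  ⟶  IIIM  (L0)  txn=BusRdX  M[L0]=48

memory[L1] = 0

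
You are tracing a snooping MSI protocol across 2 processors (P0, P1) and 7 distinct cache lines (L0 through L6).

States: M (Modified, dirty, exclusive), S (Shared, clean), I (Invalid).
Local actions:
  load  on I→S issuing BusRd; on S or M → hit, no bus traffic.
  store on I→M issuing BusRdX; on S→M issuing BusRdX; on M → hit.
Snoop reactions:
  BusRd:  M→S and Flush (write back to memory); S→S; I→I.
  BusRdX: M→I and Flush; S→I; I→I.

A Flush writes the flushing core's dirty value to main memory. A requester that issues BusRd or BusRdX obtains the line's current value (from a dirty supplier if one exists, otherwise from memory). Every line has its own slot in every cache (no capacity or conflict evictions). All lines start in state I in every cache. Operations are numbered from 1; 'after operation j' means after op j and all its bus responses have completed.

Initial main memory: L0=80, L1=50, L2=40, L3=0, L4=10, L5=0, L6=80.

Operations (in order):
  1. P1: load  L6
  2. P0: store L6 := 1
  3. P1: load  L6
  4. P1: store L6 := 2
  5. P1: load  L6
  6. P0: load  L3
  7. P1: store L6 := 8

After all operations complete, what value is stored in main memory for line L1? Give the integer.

memory[L1] = 50

step 1: P1: load  L6  ⟶  IS  (L6)  txn=BusRd  M[L6]=80
step 2: P0: store L6 := 1  ⟶  MI  (L6)  txn=BusRdX  M[L6]=80
step 3: P1: load  L6  ⟶  SS  (L6)  txn=BusRd+Flush  M[L6]=1
step 4: P1: store L6 := 2  ⟶  IM  (L6)  txn=BusRdX  M[L6]=1
step 5: P1: load  L6  ⟶  IM  (L6)  txn=∅  M[L6]=1
step 6: P0: load  L3  ⟶  SI  (L3)  txn=BusRd  M[L3]=0
step 7: P1: store L6 := 8  ⟶  IM  (L6)  txn=∅  M[L6]=1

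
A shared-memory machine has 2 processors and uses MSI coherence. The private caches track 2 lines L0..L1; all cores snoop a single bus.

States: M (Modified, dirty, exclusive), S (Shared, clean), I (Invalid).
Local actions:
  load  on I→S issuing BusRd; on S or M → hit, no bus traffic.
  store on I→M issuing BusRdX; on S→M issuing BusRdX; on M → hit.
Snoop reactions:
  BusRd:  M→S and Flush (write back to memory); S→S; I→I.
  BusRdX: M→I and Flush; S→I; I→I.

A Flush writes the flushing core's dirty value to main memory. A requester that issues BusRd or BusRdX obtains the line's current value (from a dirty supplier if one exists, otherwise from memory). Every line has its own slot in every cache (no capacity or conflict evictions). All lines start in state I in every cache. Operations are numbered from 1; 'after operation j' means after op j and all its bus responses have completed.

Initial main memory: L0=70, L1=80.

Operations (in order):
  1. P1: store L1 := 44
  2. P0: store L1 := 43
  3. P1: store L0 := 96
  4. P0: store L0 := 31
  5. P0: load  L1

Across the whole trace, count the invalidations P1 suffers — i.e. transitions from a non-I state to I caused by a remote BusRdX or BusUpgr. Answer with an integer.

invalidations = 2

  op1 P1: store L1 := 44 → I/M on L1; bus BusRdX; mem=80
  op2 P0: store L1 := 43 → M/I on L1; bus BusRdX Flush; mem=44
  op3 P1: store L0 := 96 → I/M on L0; bus BusRdX; mem=70
  op4 P0: store L0 := 31 → M/I on L0; bus BusRdX Flush; mem=96
  op5 P0: load  L1 → M/I on L1; bus (none); mem=44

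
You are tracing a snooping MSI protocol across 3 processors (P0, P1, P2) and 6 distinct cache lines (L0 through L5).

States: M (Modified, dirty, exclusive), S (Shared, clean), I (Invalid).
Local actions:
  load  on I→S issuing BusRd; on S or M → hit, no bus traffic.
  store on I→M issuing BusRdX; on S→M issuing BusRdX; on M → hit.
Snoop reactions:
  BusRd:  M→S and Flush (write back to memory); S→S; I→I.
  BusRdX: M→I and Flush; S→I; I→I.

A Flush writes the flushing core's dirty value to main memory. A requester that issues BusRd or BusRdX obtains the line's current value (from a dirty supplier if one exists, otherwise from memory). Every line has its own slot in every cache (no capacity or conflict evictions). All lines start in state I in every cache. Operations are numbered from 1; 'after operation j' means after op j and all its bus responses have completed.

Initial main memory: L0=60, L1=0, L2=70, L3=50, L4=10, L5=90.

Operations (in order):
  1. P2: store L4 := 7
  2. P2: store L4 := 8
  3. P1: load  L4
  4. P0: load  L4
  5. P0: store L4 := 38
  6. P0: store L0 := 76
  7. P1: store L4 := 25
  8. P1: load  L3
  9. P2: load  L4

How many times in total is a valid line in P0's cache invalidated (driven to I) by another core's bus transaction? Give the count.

invalidations = 1

1. P2: store L4 := 7  bus=[BusRdX]  L4: P0=I P1=I P2=M  mem[L4]=10
2. P2: store L4 := 8  bus=[-]  L4: P0=I P1=I P2=M  mem[L4]=10
3. P1: load  L4  bus=[BusRd,Flush]  L4: P0=I P1=S P2=S  mem[L4]=8
4. P0: load  L4  bus=[BusRd]  L4: P0=S P1=S P2=S  mem[L4]=8
5. P0: store L4 := 38  bus=[BusRdX]  L4: P0=M P1=I P2=I  mem[L4]=8
6. P0: store L0 := 76  bus=[BusRdX]  L0: P0=M P1=I P2=I  mem[L0]=60
7. P1: store L4 := 25  bus=[BusRdX,Flush]  L4: P0=I P1=M P2=I  mem[L4]=38
8. P1: load  L3  bus=[BusRd]  L3: P0=I P1=S P2=I  mem[L3]=50
9. P2: load  L4  bus=[BusRd,Flush]  L4: P0=I P1=S P2=S  mem[L4]=25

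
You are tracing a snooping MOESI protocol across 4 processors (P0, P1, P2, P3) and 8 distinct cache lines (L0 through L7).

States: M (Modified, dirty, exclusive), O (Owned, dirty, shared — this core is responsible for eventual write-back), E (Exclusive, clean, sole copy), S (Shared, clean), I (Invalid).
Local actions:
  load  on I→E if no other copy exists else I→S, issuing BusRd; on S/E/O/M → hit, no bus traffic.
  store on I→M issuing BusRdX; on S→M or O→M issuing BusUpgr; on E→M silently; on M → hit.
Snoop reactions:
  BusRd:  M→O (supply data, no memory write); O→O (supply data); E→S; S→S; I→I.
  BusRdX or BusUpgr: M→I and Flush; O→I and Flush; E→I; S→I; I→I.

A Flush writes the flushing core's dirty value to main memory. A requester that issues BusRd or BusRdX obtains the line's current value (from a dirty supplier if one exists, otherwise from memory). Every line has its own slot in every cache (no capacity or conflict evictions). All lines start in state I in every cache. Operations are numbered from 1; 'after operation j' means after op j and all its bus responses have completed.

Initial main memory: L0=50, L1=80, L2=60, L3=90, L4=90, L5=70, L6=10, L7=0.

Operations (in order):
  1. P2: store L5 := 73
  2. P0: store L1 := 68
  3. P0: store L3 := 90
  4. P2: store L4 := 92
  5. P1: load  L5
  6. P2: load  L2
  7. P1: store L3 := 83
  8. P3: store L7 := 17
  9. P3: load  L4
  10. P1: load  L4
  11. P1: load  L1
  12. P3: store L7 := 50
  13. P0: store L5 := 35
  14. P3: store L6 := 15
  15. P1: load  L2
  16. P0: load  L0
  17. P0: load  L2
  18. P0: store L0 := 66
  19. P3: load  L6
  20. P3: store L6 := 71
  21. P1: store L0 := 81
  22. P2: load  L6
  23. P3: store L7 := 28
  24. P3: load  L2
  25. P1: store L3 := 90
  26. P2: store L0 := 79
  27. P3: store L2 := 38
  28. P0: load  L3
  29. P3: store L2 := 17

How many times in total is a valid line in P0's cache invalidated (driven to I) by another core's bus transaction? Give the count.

step 1: P2: store L5 := 73  ⟶  IIMI  (L5)  txn=BusRdX  M[L5]=70
step 2: P0: store L1 := 68  ⟶  MIII  (L1)  txn=BusRdX  M[L1]=80
step 3: P0: store L3 := 90  ⟶  MIII  (L3)  txn=BusRdX  M[L3]=90
step 4: P2: store L4 := 92  ⟶  IIMI  (L4)  txn=BusRdX  M[L4]=90
step 5: P1: load  L5  ⟶  ISOI  (L5)  txn=BusRd  M[L5]=70
step 6: P2: load  L2  ⟶  IIEI  (L2)  txn=BusRd  M[L2]=60
step 7: P1: store L3 := 83  ⟶  IMII  (L3)  txn=BusRdX+Flush  M[L3]=90
step 8: P3: store L7 := 17  ⟶  IIIM  (L7)  txn=BusRdX  M[L7]=0
step 9: P3: load  L4  ⟶  IIOS  (L4)  txn=BusRd  M[L4]=90
step 10: P1: load  L4  ⟶  ISOS  (L4)  txn=BusRd  M[L4]=90
step 11: P1: load  L1  ⟶  OSII  (L1)  txn=BusRd  M[L1]=80
step 12: P3: store L7 := 50  ⟶  IIIM  (L7)  txn=∅  M[L7]=0
step 13: P0: store L5 := 35  ⟶  MIII  (L5)  txn=BusRdX+Flush  M[L5]=73
step 14: P3: store L6 := 15  ⟶  IIIM  (L6)  txn=BusRdX  M[L6]=10
step 15: P1: load  L2  ⟶  ISSI  (L2)  txn=BusRd  M[L2]=60
step 16: P0: load  L0  ⟶  EIII  (L0)  txn=BusRd  M[L0]=50
step 17: P0: load  L2  ⟶  SSSI  (L2)  txn=BusRd  M[L2]=60
step 18: P0: store L0 := 66  ⟶  MIII  (L0)  txn=∅  M[L0]=50
step 19: P3: load  L6  ⟶  IIIM  (L6)  txn=∅  M[L6]=10
step 20: P3: store L6 := 71  ⟶  IIIM  (L6)  txn=∅  M[L6]=10
step 21: P1: store L0 := 81  ⟶  IMII  (L0)  txn=BusRdX+Flush  M[L0]=66
step 22: P2: load  L6  ⟶  IISO  (L6)  txn=BusRd  M[L6]=10
step 23: P3: store L7 := 28  ⟶  IIIM  (L7)  txn=∅  M[L7]=0
step 24: P3: load  L2  ⟶  SSSS  (L2)  txn=BusRd  M[L2]=60
step 25: P1: store L3 := 90  ⟶  IMII  (L3)  txn=∅  M[L3]=90
step 26: P2: store L0 := 79  ⟶  IIMI  (L0)  txn=BusRdX+Flush  M[L0]=81
step 27: P3: store L2 := 38  ⟶  IIIM  (L2)  txn=BusUpgr  M[L2]=60
step 28: P0: load  L3  ⟶  SOII  (L3)  txn=BusRd  M[L3]=90
step 29: P3: store L2 := 17  ⟶  IIIM  (L2)  txn=∅  M[L2]=60

invalidations = 3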